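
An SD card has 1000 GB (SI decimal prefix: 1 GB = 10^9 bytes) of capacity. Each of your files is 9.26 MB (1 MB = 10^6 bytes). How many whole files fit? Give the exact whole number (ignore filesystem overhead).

Capacity: 1000 GB = 1,000,000,000,000 bytes
Per item: 9.26 MB = 9,260,000 bytes
⌊1,000,000,000,000 / 9,260,000⌋ = 107,991

107,991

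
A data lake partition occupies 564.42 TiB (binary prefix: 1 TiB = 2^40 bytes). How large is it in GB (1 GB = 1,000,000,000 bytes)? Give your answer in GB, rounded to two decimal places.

620,586.35 GB

564.42 TiB = 564.42 × 2^40 bytes = 620,586,352,949,329.92 bytes
1 GB = 1,000,000,000 bytes
620,586,352,949,329.92 / 1,000,000,000 = 620,586.35 GB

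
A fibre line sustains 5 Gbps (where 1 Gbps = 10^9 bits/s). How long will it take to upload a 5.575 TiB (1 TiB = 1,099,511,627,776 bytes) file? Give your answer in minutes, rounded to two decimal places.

5.575 TiB = 6,129,777,324,851.2 bytes = 49,038,218,598,809.6 bits
5 Gbps = 5,000,000,000 bits/s
time = 49,038,218,598,809.6 / 5,000,000,000 = 9,807.644 s
9,807.644 s / 60 = 163.46 minutes

163.46 minutes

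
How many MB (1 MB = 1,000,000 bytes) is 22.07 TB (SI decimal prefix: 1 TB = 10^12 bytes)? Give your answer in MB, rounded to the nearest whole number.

22,070,000 MB

22.07 TB = 22.07 × 10^12 bytes = 22,070,000,000,000 bytes
1 MB = 10^6 bytes = 1,000,000 bytes
22,070,000,000,000 / 1,000,000 = 22,070,000 MB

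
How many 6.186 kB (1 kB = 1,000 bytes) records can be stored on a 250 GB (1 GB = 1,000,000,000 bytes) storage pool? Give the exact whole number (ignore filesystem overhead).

Capacity: 250 GB = 250,000,000,000 bytes
Per item: 6.186 kB = 6,186 bytes
⌊250,000,000,000 / 6,186⌋ = 40,413,837

40,413,837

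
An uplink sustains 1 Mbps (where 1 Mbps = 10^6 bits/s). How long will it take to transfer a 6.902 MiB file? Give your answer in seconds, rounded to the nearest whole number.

58 seconds

6.902 MiB = 7,237,271.552 bytes = 57,898,172.416 bits
1 Mbps = 1,000,000 bits/s
time = 57,898,172.416 / 1,000,000 = 58 s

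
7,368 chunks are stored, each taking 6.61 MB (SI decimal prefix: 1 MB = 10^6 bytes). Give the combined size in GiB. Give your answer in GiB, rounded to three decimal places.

Total = 7,368 × 6.61 MB = 48702.48 MB
= 48702.48 × 1,000,000 bytes = 48,702,480,000 bytes
1 GiB = 1,073,741,824 bytes
48,702,480,000 / 1,073,741,824 = 45.358 GiB

45.358 GiB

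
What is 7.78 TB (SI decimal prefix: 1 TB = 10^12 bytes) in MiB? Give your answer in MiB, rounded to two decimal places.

7,419,586.18 MiB

7.78 TB × 1,000,000,000,000 bytes/TB = 7,780,000,000,000 bytes
1 MiB = 1,048,576 bytes
7,780,000,000,000 / 1,048,576 = 7,419,586.18 MiB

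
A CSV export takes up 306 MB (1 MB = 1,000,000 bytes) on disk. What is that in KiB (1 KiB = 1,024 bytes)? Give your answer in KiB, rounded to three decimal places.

298,828.125 KiB

306 MB = 306 × 10^6 bytes = 306,000,000 bytes
1 KiB = 1,024 bytes
306,000,000 / 1,024 = 298,828.125 KiB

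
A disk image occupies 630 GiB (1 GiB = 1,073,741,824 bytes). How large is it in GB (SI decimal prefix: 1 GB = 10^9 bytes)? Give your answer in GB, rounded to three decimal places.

676.457 GB

630 GiB = 630 × 2^30 bytes = 676,457,349,120 bytes
1 GB = 1,000,000,000 bytes
676,457,349,120 / 1,000,000,000 = 676.457 GB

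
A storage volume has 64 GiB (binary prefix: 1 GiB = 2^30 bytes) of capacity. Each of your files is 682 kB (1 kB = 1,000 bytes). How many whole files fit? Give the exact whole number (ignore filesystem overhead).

Capacity: 64 GiB = 68,719,476,736 bytes
Per item: 682 kB = 682,000 bytes
⌊68,719,476,736 / 682,000⌋ = 100,761

100,761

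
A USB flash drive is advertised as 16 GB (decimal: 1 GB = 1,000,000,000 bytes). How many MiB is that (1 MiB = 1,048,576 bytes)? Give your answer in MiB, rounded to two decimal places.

16 GB = 16 × 10^9 bytes = 16,000,000,000 bytes
1 MiB = 2^20 bytes = 1,048,576 bytes
16,000,000,000 / 1,048,576 = 15,258.79 MiB

15,258.79 MiB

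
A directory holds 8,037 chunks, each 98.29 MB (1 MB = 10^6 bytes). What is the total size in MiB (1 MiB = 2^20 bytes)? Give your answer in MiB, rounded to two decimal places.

753,361.44 MiB

Total = 8,037 × 98.29 MB = 789956.73 MB
= 789956.73 × 1,000,000 bytes = 789,956,730,000 bytes
1 MiB = 1,048,576 bytes
789,956,730,000 / 1,048,576 = 753,361.44 MiB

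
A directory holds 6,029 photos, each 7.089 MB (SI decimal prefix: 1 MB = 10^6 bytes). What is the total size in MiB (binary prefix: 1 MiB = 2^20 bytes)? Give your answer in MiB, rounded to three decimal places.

40,759.641 MiB

Total = 6,029 × 7.089 MB = 42739.581 MB
= 42739.581 × 1,000,000 bytes = 42,739,581,000 bytes
1 MiB = 1,048,576 bytes
42,739,581,000 / 1,048,576 = 40,759.641 MiB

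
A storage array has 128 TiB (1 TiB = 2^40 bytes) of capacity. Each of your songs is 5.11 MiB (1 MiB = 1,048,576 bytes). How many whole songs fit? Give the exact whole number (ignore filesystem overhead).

26,265,700

Capacity: 128 TiB = 140,737,488,355,328 bytes
Per item: 5.11 MiB = 5,358,223.36 bytes
⌊140,737,488,355,328 / 5,358,223.36⌋ = 26,265,700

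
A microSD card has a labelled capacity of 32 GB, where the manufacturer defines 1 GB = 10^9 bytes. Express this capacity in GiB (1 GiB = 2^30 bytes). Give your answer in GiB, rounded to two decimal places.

32 GB = 32 × 10^9 bytes = 32,000,000,000 bytes
1 GiB = 1,073,741,824 bytes
32,000,000,000 / 1,073,741,824 = 29.80 GiB

29.80 GiB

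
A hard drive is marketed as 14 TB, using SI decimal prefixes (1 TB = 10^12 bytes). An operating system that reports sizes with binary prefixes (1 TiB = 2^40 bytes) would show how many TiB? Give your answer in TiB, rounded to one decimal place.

12.7 TiB

14 TB = 14 × 10^12 bytes = 14,000,000,000,000 bytes
1 TiB = 1,099,511,627,776 bytes
14,000,000,000,000 / 1,099,511,627,776 = 12.7 TiB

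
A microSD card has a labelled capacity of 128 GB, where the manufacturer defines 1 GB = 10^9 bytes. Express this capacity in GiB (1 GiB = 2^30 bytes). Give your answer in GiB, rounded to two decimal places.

119.21 GiB

128 GB = 128 × 10^9 bytes = 128,000,000,000 bytes
1 GiB = 2^30 bytes = 1,073,741,824 bytes
128,000,000,000 / 1,073,741,824 = 119.21 GiB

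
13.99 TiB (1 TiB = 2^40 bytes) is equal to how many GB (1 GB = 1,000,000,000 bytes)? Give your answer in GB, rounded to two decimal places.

13.99 TiB × 1,099,511,627,776 bytes/TiB = 15,382,167,672,586.24 bytes
1 GB = 10^9 bytes = 1,000,000,000 bytes
15,382,167,672,586.24 / 1,000,000,000 = 15,382.17 GB

15,382.17 GB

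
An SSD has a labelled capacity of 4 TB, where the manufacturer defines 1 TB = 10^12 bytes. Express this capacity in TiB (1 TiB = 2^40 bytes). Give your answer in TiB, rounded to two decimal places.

4 TB = 4 × 10^12 bytes = 4,000,000,000,000 bytes
1 TiB = 1,099,511,627,776 bytes
4,000,000,000,000 / 1,099,511,627,776 = 3.64 TiB

3.64 TiB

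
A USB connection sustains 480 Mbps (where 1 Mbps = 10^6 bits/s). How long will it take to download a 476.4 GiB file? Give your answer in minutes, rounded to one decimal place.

476.4 GiB = 511,530,604,953.6 bytes = 4,092,244,839,628.8 bits
480 Mbps = 480,000,000 bits/s
time = 4,092,244,839,628.8 / 480,000,000 = 8,525.51 s
8,525.51 s / 60 = 142.1 minutes

142.1 minutes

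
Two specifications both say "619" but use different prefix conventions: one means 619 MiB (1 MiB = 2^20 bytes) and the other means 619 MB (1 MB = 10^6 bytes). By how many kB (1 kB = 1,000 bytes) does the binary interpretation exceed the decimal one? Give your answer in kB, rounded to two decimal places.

619 MiB = 619 × 1,048,576 = 649,068,544 bytes
619 MB = 619 × 1,000,000 = 619,000,000 bytes
difference = 30,068,544 bytes
30,068,544 / 1,000 = 30,068.54 kB

30,068.54 kB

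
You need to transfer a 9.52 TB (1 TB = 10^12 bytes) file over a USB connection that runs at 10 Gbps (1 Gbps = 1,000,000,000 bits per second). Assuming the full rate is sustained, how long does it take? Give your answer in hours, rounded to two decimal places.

9.52 TB = 9,520,000,000,000 bytes = 76,160,000,000,000 bits
10 Gbps = 10,000,000,000 bits/s
time = 76,160,000,000,000 / 10,000,000,000 = 7,616.0000 s
7,616.0000 s / 3600 = 2.12 hours

2.12 hours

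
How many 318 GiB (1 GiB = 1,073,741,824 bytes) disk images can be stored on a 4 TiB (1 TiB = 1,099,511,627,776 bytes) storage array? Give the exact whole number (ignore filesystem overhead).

Capacity: 4 TiB = 4,398,046,511,104 bytes
Per item: 318 GiB = 341,449,900,032 bytes
⌊4,398,046,511,104 / 341,449,900,032⌋ = 12

12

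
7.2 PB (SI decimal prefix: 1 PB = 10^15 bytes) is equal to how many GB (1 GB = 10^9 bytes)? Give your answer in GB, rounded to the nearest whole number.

7,200,000 GB

7.2 PB = 7.2 × 10^15 bytes = 7,200,000,000,000,000 bytes
1 GB = 10^9 bytes = 1,000,000,000 bytes
7,200,000,000,000,000 / 1,000,000,000 = 7,200,000 GB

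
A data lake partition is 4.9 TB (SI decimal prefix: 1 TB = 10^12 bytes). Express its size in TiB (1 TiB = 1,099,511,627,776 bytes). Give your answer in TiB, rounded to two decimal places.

4.46 TiB

4.9 TB = 4.9 × 10^12 bytes = 4,900,000,000,000 bytes
1 TiB = 2^40 bytes = 1,099,511,627,776 bytes
4,900,000,000,000 / 1,099,511,627,776 = 4.46 TiB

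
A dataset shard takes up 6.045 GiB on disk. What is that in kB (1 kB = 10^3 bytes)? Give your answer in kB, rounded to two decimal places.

6,490,769.33 kB

6.045 GiB × 1,073,741,824 bytes/GiB = 6,490,769,326.08 bytes
1 kB = 10^3 bytes = 1,000 bytes
6,490,769,326.08 / 1,000 = 6,490,769.33 kB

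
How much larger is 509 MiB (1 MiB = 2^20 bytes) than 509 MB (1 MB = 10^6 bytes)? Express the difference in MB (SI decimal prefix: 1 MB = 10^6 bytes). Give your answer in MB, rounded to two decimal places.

24.73 MB

509 MiB = 509 × 1,048,576 = 533,725,184 bytes
509 MB = 509 × 1,000,000 = 509,000,000 bytes
difference = 24,725,184 bytes
24,725,184 / 1,000,000 = 24.73 MB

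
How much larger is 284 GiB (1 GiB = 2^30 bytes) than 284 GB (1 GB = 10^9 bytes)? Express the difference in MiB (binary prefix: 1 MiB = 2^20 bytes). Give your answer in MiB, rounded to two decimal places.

284 GiB = 284 × 1,073,741,824 = 304,942,678,016 bytes
284 GB = 284 × 1,000,000,000 = 284,000,000,000 bytes
difference = 20,942,678,016 bytes
20,942,678,016 / 1,048,576 = 19,972.49 MiB

19,972.49 MiB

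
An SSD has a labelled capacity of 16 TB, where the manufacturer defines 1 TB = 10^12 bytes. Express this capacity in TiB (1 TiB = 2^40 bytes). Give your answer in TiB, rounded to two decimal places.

14.55 TiB

16 TB = 16 × 10^12 bytes = 16,000,000,000,000 bytes
1 TiB = 1,099,511,627,776 bytes
16,000,000,000,000 / 1,099,511,627,776 = 14.55 TiB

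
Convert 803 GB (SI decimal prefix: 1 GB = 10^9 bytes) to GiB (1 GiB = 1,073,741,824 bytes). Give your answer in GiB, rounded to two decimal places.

747.85 GiB

803 GB = 803 × 10^9 bytes = 803,000,000,000 bytes
1 GiB = 1,073,741,824 bytes
803,000,000,000 / 1,073,741,824 = 747.85 GiB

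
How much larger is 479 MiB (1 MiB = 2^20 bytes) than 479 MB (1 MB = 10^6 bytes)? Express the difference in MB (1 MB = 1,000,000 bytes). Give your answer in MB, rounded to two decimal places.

23.27 MB

479 MiB = 479 × 1,048,576 = 502,267,904 bytes
479 MB = 479 × 1,000,000 = 479,000,000 bytes
difference = 23,267,904 bytes
23,267,904 / 1,000,000 = 23.27 MB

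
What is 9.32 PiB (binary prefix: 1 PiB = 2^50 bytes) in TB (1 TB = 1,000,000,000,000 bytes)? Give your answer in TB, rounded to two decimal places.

9.32 PiB × 1,125,899,906,842,624 bytes/PiB = 10,493,387,131,773,255.68 bytes
1 TB = 10^12 bytes = 1,000,000,000,000 bytes
10,493,387,131,773,255.68 / 1,000,000,000,000 = 10,493.39 TB

10,493.39 TB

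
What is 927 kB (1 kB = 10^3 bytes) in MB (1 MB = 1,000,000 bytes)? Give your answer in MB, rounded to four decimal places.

0.9270 MB

927 kB = 927 × 10^3 bytes = 927,000 bytes
1 MB = 1,000,000 bytes
927,000 / 1,000,000 = 0.9270 MB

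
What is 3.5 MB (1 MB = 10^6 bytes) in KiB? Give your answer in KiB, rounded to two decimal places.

3.5 MB × 1,000,000 bytes/MB = 3,500,000 bytes
1 KiB = 1,024 bytes
3,500,000 / 1,024 = 3,417.97 KiB

3,417.97 KiB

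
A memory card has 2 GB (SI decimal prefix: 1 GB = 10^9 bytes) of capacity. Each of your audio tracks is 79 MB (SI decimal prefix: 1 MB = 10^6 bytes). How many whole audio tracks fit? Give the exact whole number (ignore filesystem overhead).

Capacity: 2 GB = 2,000,000,000 bytes
Per item: 79 MB = 79,000,000 bytes
⌊2,000,000,000 / 79,000,000⌋ = 25

25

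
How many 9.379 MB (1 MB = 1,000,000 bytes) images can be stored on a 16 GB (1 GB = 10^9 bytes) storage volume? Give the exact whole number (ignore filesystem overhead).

Capacity: 16 GB = 16,000,000,000 bytes
Per item: 9.379 MB = 9,379,000 bytes
⌊16,000,000,000 / 9,379,000⌋ = 1,705

1,705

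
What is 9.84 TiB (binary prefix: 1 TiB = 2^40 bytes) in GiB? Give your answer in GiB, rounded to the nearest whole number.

10,076 GiB

9.84 TiB × 1,099,511,627,776 bytes/TiB = 10,819,194,417,315.84 bytes
1 GiB = 1,073,741,824 bytes
10,819,194,417,315.84 / 1,073,741,824 = 10,076 GiB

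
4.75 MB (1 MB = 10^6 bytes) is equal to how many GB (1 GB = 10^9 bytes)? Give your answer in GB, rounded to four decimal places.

0.0048 GB

4.75 MB = 4.75 × 10^6 bytes = 4,750,000 bytes
1 GB = 1,000,000,000 bytes
4,750,000 / 1,000,000,000 = 0.0048 GB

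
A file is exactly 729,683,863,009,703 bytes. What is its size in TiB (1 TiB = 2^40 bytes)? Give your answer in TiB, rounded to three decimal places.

663.644 TiB

729,683,863,009,703 bytes given.
1 TiB = 2^40 bytes = 1,099,511,627,776 bytes
729,683,863,009,703 / 1,099,511,627,776 = 663.644 TiB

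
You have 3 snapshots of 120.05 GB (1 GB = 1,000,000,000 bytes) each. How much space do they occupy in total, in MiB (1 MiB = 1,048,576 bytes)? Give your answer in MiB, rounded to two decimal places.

Total = 3 × 120.05 GB = 360.15 GB
= 360.15 × 1,000,000,000 bytes = 360,150,000,000 bytes
1 MiB = 1,048,576 bytes
360,150,000,000 / 1,048,576 = 343,465.81 MiB

343,465.81 MiB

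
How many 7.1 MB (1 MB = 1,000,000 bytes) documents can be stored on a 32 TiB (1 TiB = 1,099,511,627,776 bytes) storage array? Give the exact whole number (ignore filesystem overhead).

4,955,545

Capacity: 32 TiB = 35,184,372,088,832 bytes
Per item: 7.1 MB = 7,100,000 bytes
⌊35,184,372,088,832 / 7,100,000⌋ = 4,955,545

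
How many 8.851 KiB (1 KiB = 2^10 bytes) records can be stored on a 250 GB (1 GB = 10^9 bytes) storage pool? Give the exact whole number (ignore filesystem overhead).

Capacity: 250 GB = 250,000,000,000 bytes
Per item: 8.851 KiB = 9,063.424 bytes
⌊250,000,000,000 / 9,063.424⌋ = 27,583,394

27,583,394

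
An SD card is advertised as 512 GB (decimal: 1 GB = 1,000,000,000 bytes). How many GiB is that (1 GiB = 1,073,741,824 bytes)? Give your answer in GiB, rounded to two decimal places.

512 GB = 512 × 10^9 bytes = 512,000,000,000 bytes
1 GiB = 2^30 bytes = 1,073,741,824 bytes
512,000,000,000 / 1,073,741,824 = 476.84 GiB

476.84 GiB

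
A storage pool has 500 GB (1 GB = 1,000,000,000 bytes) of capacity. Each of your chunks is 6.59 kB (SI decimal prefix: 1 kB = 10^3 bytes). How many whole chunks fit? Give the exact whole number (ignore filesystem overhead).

75,872,534

Capacity: 500 GB = 500,000,000,000 bytes
Per item: 6.59 kB = 6,590 bytes
⌊500,000,000,000 / 6,590⌋ = 75,872,534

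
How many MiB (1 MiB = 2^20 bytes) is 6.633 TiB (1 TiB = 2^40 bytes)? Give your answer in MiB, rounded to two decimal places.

6.633 TiB = 6.633 × 2^40 bytes = 7,293,060,627,038.208 bytes
1 MiB = 1,048,576 bytes
7,293,060,627,038.208 / 1,048,576 = 6,955,204.61 MiB

6,955,204.61 MiB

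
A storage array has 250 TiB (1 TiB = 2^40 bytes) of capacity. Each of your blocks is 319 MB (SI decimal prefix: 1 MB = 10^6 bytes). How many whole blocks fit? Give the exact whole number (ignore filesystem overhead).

861,686

Capacity: 250 TiB = 274,877,906,944,000 bytes
Per item: 319 MB = 319,000,000 bytes
⌊274,877,906,944,000 / 319,000,000⌋ = 861,686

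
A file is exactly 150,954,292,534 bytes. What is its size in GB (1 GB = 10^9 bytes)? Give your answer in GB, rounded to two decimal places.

150,954,292,534 bytes given.
1 GB = 10^9 bytes = 1,000,000,000 bytes
150,954,292,534 / 1,000,000,000 = 150.95 GB

150.95 GB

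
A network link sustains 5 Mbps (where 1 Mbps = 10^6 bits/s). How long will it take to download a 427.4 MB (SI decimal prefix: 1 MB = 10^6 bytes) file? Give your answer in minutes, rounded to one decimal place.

11.4 minutes

427.4 MB = 427,400,000 bytes = 3,419,200,000 bits
5 Mbps = 5,000,000 bits/s
time = 3,419,200,000 / 5,000,000 = 683.84 s
683.84 s / 60 = 11.4 minutes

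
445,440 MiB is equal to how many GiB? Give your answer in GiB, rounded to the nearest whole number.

435 GiB

445,440 MiB = 445,440 × 2^20 bytes = 467,077,693,440 bytes
1 GiB = 2^30 bytes = 1,073,741,824 bytes
467,077,693,440 / 1,073,741,824 = 435 GiB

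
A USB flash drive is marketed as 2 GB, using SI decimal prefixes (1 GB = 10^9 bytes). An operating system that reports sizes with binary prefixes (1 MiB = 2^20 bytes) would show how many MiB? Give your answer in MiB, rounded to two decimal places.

1,907.35 MiB

2 GB = 2 × 10^9 bytes = 2,000,000,000 bytes
1 MiB = 2^20 bytes = 1,048,576 bytes
2,000,000,000 / 1,048,576 = 1,907.35 MiB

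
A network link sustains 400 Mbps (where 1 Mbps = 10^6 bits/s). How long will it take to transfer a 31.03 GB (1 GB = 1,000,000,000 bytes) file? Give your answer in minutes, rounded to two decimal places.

31.03 GB = 31,030,000,000 bytes = 248,240,000,000 bits
400 Mbps = 400,000,000 bits/s
time = 248,240,000,000 / 400,000,000 = 620.600 s
620.600 s / 60 = 10.34 minutes

10.34 minutes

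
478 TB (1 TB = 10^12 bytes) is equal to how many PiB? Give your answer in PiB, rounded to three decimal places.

478 TB = 478 × 10^12 bytes = 478,000,000,000,000 bytes
1 PiB = 1,125,899,906,842,624 bytes
478,000,000,000,000 / 1,125,899,906,842,624 = 0.425 PiB

0.425 PiB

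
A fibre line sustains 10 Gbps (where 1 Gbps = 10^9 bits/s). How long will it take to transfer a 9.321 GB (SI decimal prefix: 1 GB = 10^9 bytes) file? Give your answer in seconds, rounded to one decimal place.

9.321 GB = 9,321,000,000 bytes = 74,568,000,000 bits
10 Gbps = 10,000,000,000 bits/s
time = 74,568,000,000 / 10,000,000,000 = 7.5 s

7.5 seconds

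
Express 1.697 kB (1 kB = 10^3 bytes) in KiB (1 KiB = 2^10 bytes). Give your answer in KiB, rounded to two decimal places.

1.66 KiB

1.697 kB = 1.697 × 10^3 bytes = 1,697 bytes
1 KiB = 2^10 bytes = 1,024 bytes
1,697 / 1,024 = 1.66 KiB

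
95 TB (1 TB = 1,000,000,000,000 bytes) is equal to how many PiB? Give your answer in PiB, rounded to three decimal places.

0.084 PiB

95 TB × 1,000,000,000,000 bytes/TB = 95,000,000,000,000 bytes
1 PiB = 1,125,899,906,842,624 bytes
95,000,000,000,000 / 1,125,899,906,842,624 = 0.084 PiB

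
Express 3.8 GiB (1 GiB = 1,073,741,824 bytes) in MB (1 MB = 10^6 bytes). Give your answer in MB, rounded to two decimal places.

4,080.22 MB

3.8 GiB × 1,073,741,824 bytes/GiB = 4,080,218,931.2 bytes
1 MB = 1,000,000 bytes
4,080,218,931.2 / 1,000,000 = 4,080.22 MB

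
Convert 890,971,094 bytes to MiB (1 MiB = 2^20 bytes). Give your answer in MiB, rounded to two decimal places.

890,971,094 bytes given.
1 MiB = 2^20 bytes = 1,048,576 bytes
890,971,094 / 1,048,576 = 849.70 MiB

849.70 MiB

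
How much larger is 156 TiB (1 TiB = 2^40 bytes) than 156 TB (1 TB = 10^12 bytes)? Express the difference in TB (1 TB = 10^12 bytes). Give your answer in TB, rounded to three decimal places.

156 TiB = 156 × 1,099,511,627,776 = 171,523,813,933,056 bytes
156 TB = 156 × 1,000,000,000,000 = 156,000,000,000,000 bytes
difference = 15,523,813,933,056 bytes
15,523,813,933,056 / 1,000,000,000,000 = 15.524 TB

15.524 TB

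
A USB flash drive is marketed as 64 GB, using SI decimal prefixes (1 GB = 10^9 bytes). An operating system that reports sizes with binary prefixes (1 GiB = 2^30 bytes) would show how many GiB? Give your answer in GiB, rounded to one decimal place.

59.6 GiB

64 GB × 1,000,000,000 bytes/GB = 64,000,000,000 bytes
1 GiB = 1,073,741,824 bytes
64,000,000,000 / 1,073,741,824 = 59.6 GiB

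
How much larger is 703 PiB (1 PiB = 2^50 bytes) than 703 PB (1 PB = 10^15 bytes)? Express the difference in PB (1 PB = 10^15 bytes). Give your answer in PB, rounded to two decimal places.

703 PiB = 703 × 1,125,899,906,842,624 = 791,507,634,510,364,672 bytes
703 PB = 703 × 1,000,000,000,000,000 = 703,000,000,000,000,000 bytes
difference = 88,507,634,510,364,672 bytes
88,507,634,510,364,672 / 1,000,000,000,000,000 = 88.51 PB

88.51 PB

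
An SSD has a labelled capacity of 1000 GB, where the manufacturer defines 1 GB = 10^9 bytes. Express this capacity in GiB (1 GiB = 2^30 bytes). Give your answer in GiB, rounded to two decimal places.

1000 GB = 1000 × 10^9 bytes = 1,000,000,000,000 bytes
1 GiB = 1,073,741,824 bytes
1,000,000,000,000 / 1,073,741,824 = 931.32 GiB

931.32 GiB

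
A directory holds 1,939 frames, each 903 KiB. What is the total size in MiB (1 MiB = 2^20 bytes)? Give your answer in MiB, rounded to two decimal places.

1,709.88 MiB

Total = 1,939 × 903 KiB = 1,750,917 KiB
= 1,750,917 × 1,024 bytes = 1,792,939,008 bytes
1 MiB = 1,048,576 bytes
1,792,939,008 / 1,048,576 = 1,709.88 MiB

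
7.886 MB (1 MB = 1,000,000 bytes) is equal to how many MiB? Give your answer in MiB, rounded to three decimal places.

7.521 MiB

7.886 MB = 7.886 × 10^6 bytes = 7,886,000 bytes
1 MiB = 2^20 bytes = 1,048,576 bytes
7,886,000 / 1,048,576 = 7.521 MiB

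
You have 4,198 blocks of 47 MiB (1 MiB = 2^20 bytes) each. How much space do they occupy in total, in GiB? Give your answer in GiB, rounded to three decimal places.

Total = 4,198 × 47 MiB = 197,306 MiB
= 197,306 × 1,048,576 bytes = 206,890,336,256 bytes
1 GiB = 1,073,741,824 bytes
206,890,336,256 / 1,073,741,824 = 192.682 GiB

192.682 GiB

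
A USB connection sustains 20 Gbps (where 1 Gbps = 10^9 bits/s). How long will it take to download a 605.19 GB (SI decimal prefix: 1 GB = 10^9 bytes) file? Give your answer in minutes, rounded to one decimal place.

605.19 GB = 605,190,000,000 bytes = 4,841,520,000,000 bits
20 Gbps = 20,000,000,000 bits/s
time = 4,841,520,000,000 / 20,000,000,000 = 242.08 s
242.08 s / 60 = 4.0 minutes

4.0 minutes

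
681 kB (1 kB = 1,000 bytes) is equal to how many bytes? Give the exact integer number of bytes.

681 × 1,000 = 681,000 bytes

681,000 bytes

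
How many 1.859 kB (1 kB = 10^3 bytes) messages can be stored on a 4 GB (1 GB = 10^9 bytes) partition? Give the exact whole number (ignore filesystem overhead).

Capacity: 4 GB = 4,000,000,000 bytes
Per item: 1.859 kB = 1,859 bytes
⌊4,000,000,000 / 1,859⌋ = 2,151,694

2,151,694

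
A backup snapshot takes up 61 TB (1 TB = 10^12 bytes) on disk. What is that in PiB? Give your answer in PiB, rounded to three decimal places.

0.054 PiB

61 TB × 1,000,000,000,000 bytes/TB = 61,000,000,000,000 bytes
1 PiB = 2^50 bytes = 1,125,899,906,842,624 bytes
61,000,000,000,000 / 1,125,899,906,842,624 = 0.054 PiB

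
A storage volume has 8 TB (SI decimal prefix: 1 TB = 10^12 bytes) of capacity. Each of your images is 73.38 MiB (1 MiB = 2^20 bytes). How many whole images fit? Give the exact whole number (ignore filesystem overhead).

103,971

Capacity: 8 TB = 8,000,000,000,000 bytes
Per item: 73.38 MiB = 76,944,506.88 bytes
⌊8,000,000,000,000 / 76,944,506.88⌋ = 103,971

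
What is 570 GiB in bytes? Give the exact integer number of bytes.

570 × 1,073,741,824 = 612,032,839,680 bytes

612,032,839,680 bytes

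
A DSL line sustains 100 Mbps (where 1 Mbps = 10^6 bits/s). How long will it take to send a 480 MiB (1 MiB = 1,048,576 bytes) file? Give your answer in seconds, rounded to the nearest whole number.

40 seconds

480 MiB = 503,316,480 bytes = 4,026,531,840 bits
100 Mbps = 100,000,000 bits/s
time = 4,026,531,840 / 100,000,000 = 40 s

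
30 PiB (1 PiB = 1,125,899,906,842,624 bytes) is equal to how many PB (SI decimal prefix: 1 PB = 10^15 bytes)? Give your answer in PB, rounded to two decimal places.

30 PiB = 30 × 2^50 bytes = 33,776,997,205,278,720 bytes
1 PB = 1,000,000,000,000,000 bytes
33,776,997,205,278,720 / 1,000,000,000,000,000 = 33.78 PB

33.78 PB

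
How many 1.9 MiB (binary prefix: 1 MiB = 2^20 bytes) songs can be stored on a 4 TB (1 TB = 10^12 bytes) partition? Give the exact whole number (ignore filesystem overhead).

Capacity: 4 TB = 4,000,000,000,000 bytes
Per item: 1.9 MiB = 1,992,294.4 bytes
⌊4,000,000,000,000 / 1,992,294.4⌋ = 2,007,735

2,007,735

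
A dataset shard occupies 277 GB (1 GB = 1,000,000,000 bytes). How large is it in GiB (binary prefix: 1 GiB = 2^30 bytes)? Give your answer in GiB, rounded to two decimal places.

257.98 GiB

277 GB = 277 × 10^9 bytes = 277,000,000,000 bytes
1 GiB = 2^30 bytes = 1,073,741,824 bytes
277,000,000,000 / 1,073,741,824 = 257.98 GiB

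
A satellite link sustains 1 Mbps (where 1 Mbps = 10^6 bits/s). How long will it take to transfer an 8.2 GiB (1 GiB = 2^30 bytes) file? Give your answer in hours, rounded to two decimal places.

19.57 hours

8.2 GiB = 8,804,682,956.8 bytes = 70,437,463,654.4 bits
1 Mbps = 1,000,000 bits/s
time = 70,437,463,654.4 / 1,000,000 = 70,437.4637 s
70,437.4637 s / 3600 = 19.57 hours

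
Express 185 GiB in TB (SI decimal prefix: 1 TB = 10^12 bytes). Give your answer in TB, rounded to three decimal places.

0.199 TB

185 GiB = 185 × 2^30 bytes = 198,642,237,440 bytes
1 TB = 10^12 bytes = 1,000,000,000,000 bytes
198,642,237,440 / 1,000,000,000,000 = 0.199 TB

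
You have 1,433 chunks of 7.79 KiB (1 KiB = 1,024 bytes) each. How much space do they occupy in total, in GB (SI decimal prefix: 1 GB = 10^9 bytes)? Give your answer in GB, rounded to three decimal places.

Total = 1,433 × 7.79 KiB = 11163.07 KiB
= 11163.07 × 1,024 bytes = 11,430,983.68 bytes
1 GB = 1,000,000,000 bytes
11,430,983.68 / 1,000,000,000 = 0.011 GB

0.011 GB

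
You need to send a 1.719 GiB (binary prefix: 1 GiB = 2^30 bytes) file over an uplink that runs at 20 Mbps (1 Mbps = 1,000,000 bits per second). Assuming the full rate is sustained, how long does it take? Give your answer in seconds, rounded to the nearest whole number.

738 seconds

1.719 GiB = 1,845,762,195.456 bytes = 14,766,097,563.648 bits
20 Mbps = 20,000,000 bits/s
time = 14,766,097,563.648 / 20,000,000 = 738 s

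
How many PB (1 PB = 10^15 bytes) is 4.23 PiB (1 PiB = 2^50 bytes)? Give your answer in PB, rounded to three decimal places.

4.763 PB

4.23 PiB = 4.23 × 2^50 bytes = 4,762,556,605,944,299.52 bytes
1 PB = 1,000,000,000,000,000 bytes
4,762,556,605,944,299.52 / 1,000,000,000,000,000 = 4.763 PB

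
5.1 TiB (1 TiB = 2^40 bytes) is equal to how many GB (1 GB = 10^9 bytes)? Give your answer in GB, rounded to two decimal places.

5,607.51 GB

5.1 TiB × 1,099,511,627,776 bytes/TiB = 5,607,509,301,657.6 bytes
1 GB = 1,000,000,000 bytes
5,607,509,301,657.6 / 1,000,000,000 = 5,607.51 GB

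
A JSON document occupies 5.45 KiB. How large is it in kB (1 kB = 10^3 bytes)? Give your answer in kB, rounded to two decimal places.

5.58 kB

5.45 KiB = 5.45 × 2^10 bytes = 5,580.8 bytes
1 kB = 1,000 bytes
5,580.8 / 1,000 = 5.58 kB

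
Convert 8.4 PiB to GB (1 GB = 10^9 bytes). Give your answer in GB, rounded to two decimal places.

9,457,559.22 GB

8.4 PiB = 8.4 × 2^50 bytes = 9,457,559,217,478,041.6 bytes
1 GB = 10^9 bytes = 1,000,000,000 bytes
9,457,559,217,478,041.6 / 1,000,000,000 = 9,457,559.22 GB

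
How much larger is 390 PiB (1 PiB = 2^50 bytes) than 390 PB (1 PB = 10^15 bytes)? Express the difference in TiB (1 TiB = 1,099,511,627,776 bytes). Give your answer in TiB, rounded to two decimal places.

44,657.07 TiB

390 PiB = 390 × 1,125,899,906,842,624 = 439,100,963,668,623,360 bytes
390 PB = 390 × 1,000,000,000,000,000 = 390,000,000,000,000,000 bytes
difference = 49,100,963,668,623,360 bytes
49,100,963,668,623,360 / 1,099,511,627,776 = 44,657.07 TiB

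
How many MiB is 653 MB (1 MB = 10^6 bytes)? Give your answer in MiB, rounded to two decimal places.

622.75 MiB

653 MB = 653 × 10^6 bytes = 653,000,000 bytes
1 MiB = 2^20 bytes = 1,048,576 bytes
653,000,000 / 1,048,576 = 622.75 MiB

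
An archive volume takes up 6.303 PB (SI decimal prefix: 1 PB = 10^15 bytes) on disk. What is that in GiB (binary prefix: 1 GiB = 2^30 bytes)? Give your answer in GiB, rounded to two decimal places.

6.303 PB × 1,000,000,000,000,000 bytes/PB = 6,303,000,000,000,000 bytes
1 GiB = 1,073,741,824 bytes
6,303,000,000,000,000 / 1,073,741,824 = 5,870,126.19 GiB

5,870,126.19 GiB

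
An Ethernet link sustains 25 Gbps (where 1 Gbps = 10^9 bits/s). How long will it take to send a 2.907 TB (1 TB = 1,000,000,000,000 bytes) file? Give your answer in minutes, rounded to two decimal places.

2.907 TB = 2,907,000,000,000 bytes = 23,256,000,000,000 bits
25 Gbps = 25,000,000,000 bits/s
time = 23,256,000,000,000 / 25,000,000,000 = 930.240 s
930.240 s / 60 = 15.50 minutes

15.50 minutes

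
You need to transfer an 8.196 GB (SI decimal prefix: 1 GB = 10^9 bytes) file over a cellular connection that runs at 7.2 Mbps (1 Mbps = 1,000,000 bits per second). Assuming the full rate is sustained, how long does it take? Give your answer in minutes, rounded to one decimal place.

151.8 minutes

8.196 GB = 8,196,000,000 bytes = 65,568,000,000 bits
7.2 Mbps = 7,200,000 bits/s
time = 65,568,000,000 / 7,200,000 = 9,106.67 s
9,106.67 s / 60 = 151.8 minutes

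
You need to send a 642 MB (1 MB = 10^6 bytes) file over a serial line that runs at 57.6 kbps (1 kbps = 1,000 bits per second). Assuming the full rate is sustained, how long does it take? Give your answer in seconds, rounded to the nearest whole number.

642 MB = 642,000,000 bytes = 5,136,000,000 bits
57.6 kbps = 57,600 bits/s
time = 5,136,000,000 / 57,600 = 89,167 s

89,167 seconds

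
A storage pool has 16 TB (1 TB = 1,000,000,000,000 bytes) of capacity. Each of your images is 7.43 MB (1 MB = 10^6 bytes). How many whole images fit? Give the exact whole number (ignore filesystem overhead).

2,153,432

Capacity: 16 TB = 16,000,000,000,000 bytes
Per item: 7.43 MB = 7,430,000 bytes
⌊16,000,000,000,000 / 7,430,000⌋ = 2,153,432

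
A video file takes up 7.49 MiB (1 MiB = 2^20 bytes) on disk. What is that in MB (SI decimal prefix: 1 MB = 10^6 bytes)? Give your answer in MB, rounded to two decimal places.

7.85 MB

7.49 MiB = 7.49 × 2^20 bytes = 7,853,834.24 bytes
1 MB = 10^6 bytes = 1,000,000 bytes
7,853,834.24 / 1,000,000 = 7.85 MB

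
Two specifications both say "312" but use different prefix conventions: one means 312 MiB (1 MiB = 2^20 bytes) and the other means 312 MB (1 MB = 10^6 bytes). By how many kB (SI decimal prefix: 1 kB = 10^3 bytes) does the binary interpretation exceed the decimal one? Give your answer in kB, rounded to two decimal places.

15,155.71 kB

312 MiB = 312 × 1,048,576 = 327,155,712 bytes
312 MB = 312 × 1,000,000 = 312,000,000 bytes
difference = 15,155,712 bytes
15,155,712 / 1,000 = 15,155.71 kB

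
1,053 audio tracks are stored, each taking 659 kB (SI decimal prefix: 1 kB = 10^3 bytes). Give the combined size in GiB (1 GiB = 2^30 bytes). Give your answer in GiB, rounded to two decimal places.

Total = 1,053 × 659 kB = 693,927 kB
= 693,927 × 1,000 bytes = 693,927,000 bytes
1 GiB = 1,073,741,824 bytes
693,927,000 / 1,073,741,824 = 0.65 GiB

0.65 GiB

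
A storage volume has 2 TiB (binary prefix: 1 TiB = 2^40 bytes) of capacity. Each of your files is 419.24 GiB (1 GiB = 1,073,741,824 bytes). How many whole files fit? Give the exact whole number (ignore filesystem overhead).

Capacity: 2 TiB = 2,199,023,255,552 bytes
Per item: 419.24 GiB = 450,155,522,293.76 bytes
⌊2,199,023,255,552 / 450,155,522,293.76⌋ = 4

4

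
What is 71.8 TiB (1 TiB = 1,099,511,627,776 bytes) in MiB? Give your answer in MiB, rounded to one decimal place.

75,287,756.8 MiB

71.8 TiB × 1,099,511,627,776 bytes/TiB = 78,944,934,874,316.8 bytes
1 MiB = 2^20 bytes = 1,048,576 bytes
78,944,934,874,316.8 / 1,048,576 = 75,287,756.8 MiB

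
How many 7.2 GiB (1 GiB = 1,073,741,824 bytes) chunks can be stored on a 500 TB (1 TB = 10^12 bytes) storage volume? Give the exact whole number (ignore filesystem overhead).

Capacity: 500 TB = 500,000,000,000,000 bytes
Per item: 7.2 GiB = 7,730,941,132.8 bytes
⌊500,000,000,000,000 / 7,730,941,132.8⌋ = 64,675

64,675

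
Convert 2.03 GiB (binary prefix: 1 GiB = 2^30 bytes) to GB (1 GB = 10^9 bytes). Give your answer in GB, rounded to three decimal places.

2.03 GiB = 2.03 × 2^30 bytes = 2,179,695,902.72 bytes
1 GB = 1,000,000,000 bytes
2,179,695,902.72 / 1,000,000,000 = 2.180 GB

2.180 GB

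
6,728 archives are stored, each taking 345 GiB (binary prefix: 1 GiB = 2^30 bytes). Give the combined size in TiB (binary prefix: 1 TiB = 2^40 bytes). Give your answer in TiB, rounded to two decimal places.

2,266.76 TiB

Total = 6,728 × 345 GiB = 2,321,160 GiB
= 2,321,160 × 1,073,741,824 bytes = 2,492,326,572,195,840 bytes
1 TiB = 1,099,511,627,776 bytes
2,492,326,572,195,840 / 1,099,511,627,776 = 2,266.76 TiB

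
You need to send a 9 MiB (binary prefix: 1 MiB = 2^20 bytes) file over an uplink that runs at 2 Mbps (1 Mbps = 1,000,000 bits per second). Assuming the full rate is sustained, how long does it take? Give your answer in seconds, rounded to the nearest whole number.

38 seconds

9 MiB = 9,437,184 bytes = 75,497,472 bits
2 Mbps = 2,000,000 bits/s
time = 75,497,472 / 2,000,000 = 38 s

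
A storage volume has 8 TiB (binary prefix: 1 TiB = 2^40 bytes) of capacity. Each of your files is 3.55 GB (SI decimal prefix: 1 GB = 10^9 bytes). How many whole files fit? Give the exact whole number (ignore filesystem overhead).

Capacity: 8 TiB = 8,796,093,022,208 bytes
Per item: 3.55 GB = 3,550,000,000 bytes
⌊8,796,093,022,208 / 3,550,000,000⌋ = 2,477

2,477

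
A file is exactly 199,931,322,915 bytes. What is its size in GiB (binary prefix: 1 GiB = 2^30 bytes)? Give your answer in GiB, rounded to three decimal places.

199,931,322,915 bytes given.
1 GiB = 2^30 bytes = 1,073,741,824 bytes
199,931,322,915 / 1,073,741,824 = 186.201 GiB

186.201 GiB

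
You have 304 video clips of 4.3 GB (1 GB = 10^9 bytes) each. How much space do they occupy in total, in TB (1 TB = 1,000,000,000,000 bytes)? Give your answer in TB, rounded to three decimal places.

Total = 304 × 4.3 GB = 1307.2 GB
= 1307.2 × 1,000,000,000 bytes = 1,307,200,000,000 bytes
1 TB = 1,000,000,000,000 bytes
1,307,200,000,000 / 1,000,000,000,000 = 1.307 TB

1.307 TB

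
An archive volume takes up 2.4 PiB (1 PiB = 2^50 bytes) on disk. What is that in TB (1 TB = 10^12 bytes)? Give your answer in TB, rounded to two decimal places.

2,702.16 TB

2.4 PiB × 1,125,899,906,842,624 bytes/PiB = 2,702,159,776,422,297.6 bytes
1 TB = 1,000,000,000,000 bytes
2,702,159,776,422,297.6 / 1,000,000,000,000 = 2,702.16 TB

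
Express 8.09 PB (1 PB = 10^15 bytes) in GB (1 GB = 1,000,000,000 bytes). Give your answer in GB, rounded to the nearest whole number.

8,090,000 GB

8.09 PB = 8.09 × 10^15 bytes = 8,090,000,000,000,000 bytes
1 GB = 10^9 bytes = 1,000,000,000 bytes
8,090,000,000,000,000 / 1,000,000,000 = 8,090,000 GB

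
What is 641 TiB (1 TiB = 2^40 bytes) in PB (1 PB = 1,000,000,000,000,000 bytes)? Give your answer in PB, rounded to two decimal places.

641 TiB × 1,099,511,627,776 bytes/TiB = 704,786,953,404,416 bytes
1 PB = 10^15 bytes = 1,000,000,000,000,000 bytes
704,786,953,404,416 / 1,000,000,000,000,000 = 0.70 PB

0.70 PB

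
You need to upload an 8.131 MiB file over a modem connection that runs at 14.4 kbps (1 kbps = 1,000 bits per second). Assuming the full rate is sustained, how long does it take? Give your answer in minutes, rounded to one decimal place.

78.9 minutes

8.131 MiB = 8,525,971.456 bytes = 68,207,771.648 bits
14.4 kbps = 14,400 bits/s
time = 68,207,771.648 / 14,400 = 4,736.65 s
4,736.65 s / 60 = 78.9 minutes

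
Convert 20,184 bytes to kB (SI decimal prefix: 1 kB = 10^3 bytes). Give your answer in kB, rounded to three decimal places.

20,184 bytes given.
1 kB = 1,000 bytes
20,184 / 1,000 = 20.184 kB

20.184 kB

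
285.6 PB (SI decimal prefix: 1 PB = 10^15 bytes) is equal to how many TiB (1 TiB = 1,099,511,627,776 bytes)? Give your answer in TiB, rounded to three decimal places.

285.6 PB = 285.6 × 10^15 bytes = 285,600,000,000,000,000 bytes
1 TiB = 1,099,511,627,776 bytes
285,600,000,000,000,000 / 1,099,511,627,776 = 259,751.687 TiB

259,751.687 TiB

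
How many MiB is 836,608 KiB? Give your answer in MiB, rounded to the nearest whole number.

817 MiB

836,608 KiB × 1,024 bytes/KiB = 856,686,592 bytes
1 MiB = 2^20 bytes = 1,048,576 bytes
856,686,592 / 1,048,576 = 817 MiB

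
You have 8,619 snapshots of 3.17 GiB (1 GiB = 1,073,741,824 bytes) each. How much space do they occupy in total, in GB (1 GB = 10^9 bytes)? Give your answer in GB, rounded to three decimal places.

29,337.021 GB

Total = 8,619 × 3.17 GiB = 27322.23 GiB
= 27322.23 × 1,073,741,824 bytes = 29,337,021,075,947.52 bytes
1 GB = 1,000,000,000 bytes
29,337,021,075,947.52 / 1,000,000,000 = 29,337.021 GB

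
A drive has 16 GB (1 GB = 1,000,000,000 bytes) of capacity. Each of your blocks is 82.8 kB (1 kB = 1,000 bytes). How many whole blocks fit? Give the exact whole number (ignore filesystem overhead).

193,236

Capacity: 16 GB = 16,000,000,000 bytes
Per item: 82.8 kB = 82,800 bytes
⌊16,000,000,000 / 82,800⌋ = 193,236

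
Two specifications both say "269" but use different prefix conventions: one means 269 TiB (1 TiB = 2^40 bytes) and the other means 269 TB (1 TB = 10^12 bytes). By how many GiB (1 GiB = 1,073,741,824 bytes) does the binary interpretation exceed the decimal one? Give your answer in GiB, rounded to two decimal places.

24,930.23 GiB

269 TiB = 269 × 1,099,511,627,776 = 295,768,627,871,744 bytes
269 TB = 269 × 1,000,000,000,000 = 269,000,000,000,000 bytes
difference = 26,768,627,871,744 bytes
26,768,627,871,744 / 1,073,741,824 = 24,930.23 GiB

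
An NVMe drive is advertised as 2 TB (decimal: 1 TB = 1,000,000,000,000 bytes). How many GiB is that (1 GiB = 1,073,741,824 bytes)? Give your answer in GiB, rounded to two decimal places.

2 TB = 2 × 10^12 bytes = 2,000,000,000,000 bytes
1 GiB = 2^30 bytes = 1,073,741,824 bytes
2,000,000,000,000 / 1,073,741,824 = 1,862.65 GiB

1,862.65 GiB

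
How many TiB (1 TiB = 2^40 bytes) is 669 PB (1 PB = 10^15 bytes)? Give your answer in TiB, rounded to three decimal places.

608,451.955 TiB

669 PB × 1,000,000,000,000,000 bytes/PB = 669,000,000,000,000,000 bytes
1 TiB = 2^40 bytes = 1,099,511,627,776 bytes
669,000,000,000,000,000 / 1,099,511,627,776 = 608,451.955 TiB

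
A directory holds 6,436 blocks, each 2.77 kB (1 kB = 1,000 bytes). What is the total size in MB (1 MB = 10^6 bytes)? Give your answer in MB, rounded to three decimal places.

Total = 6,436 × 2.77 kB = 17827.72 kB
= 17827.72 × 1,000 bytes = 17,827,720 bytes
1 MB = 1,000,000 bytes
17,827,720 / 1,000,000 = 17.828 MB

17.828 MB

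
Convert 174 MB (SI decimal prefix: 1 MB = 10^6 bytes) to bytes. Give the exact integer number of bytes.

174,000,000 bytes

174 × 1,000,000 = 174,000,000 bytes  (1 MB = 10^6 bytes)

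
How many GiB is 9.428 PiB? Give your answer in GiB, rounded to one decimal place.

9,885,974.5 GiB

9.428 PiB = 9.428 × 2^50 bytes = 10,614,984,321,712,259.072 bytes
1 GiB = 2^30 bytes = 1,073,741,824 bytes
10,614,984,321,712,259.072 / 1,073,741,824 = 9,885,974.5 GiB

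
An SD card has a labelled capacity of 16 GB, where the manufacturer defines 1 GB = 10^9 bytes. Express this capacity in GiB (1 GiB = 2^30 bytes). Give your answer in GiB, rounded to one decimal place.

16 GB × 1,000,000,000 bytes/GB = 16,000,000,000 bytes
1 GiB = 1,073,741,824 bytes
16,000,000,000 / 1,073,741,824 = 14.9 GiB

14.9 GiB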